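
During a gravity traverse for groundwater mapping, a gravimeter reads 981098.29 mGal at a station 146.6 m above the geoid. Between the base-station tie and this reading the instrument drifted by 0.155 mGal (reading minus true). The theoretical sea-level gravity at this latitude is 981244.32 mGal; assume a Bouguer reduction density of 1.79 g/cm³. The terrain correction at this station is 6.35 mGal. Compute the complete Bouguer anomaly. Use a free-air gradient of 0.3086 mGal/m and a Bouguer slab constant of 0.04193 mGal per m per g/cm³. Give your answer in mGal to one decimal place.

-105.6

Drift-corrected reading = 981098.29 − (0.155) = 981098.135 mGal
Free-air correction = 0.3086 × 146.6 = 45.24 mGal
Free-air anomaly = 981098.135 − 981244.32 + (45.24) = -100.945 mGal
Bouguer slab correction = 0.04193 × 1.79 × 146.6 = 11.00 mGal
Simple Bouguer anomaly = -100.945 − (11.00) = -111.945 mGal
Complete Bouguer anomaly = -111.945 + 6.35 = -105.595 mGal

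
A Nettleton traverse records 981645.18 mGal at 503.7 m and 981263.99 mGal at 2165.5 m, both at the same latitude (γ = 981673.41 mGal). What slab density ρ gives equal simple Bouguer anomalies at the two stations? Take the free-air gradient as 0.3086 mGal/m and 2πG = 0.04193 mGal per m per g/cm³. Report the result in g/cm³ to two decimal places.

1.89

Δg_obs = 981263.99 − 981645.18 = -381.19 mGal over Δh = 2165.5 − 503.7 = 1661.8 m
Equal Bouguer anomalies ⇒ Δg_obs + (0.3086 − 0.04193ρ)·Δh = 0
0.3086 − 0.04193ρ = −Δg_obs/Δh = 0.22938
ρ = (0.3086 − 0.22938) / 0.04193 = 1.89 g/cm³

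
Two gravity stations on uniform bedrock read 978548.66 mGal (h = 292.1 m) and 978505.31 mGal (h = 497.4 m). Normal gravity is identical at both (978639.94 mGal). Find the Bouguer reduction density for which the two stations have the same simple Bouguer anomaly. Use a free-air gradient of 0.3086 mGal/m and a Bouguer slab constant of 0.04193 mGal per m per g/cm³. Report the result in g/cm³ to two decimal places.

Δg_obs = 978505.31 − 978548.66 = -43.35 mGal over Δh = 497.4 − 292.1 = 205.3 m
Equal Bouguer anomalies ⇒ Δg_obs + (0.3086 − 0.04193ρ)·Δh = 0
0.3086 − 0.04193ρ = −Δg_obs/Δh = 0.21115
ρ = (0.3086 − 0.21115) / 0.04193 = 2.32 g/cm³

2.32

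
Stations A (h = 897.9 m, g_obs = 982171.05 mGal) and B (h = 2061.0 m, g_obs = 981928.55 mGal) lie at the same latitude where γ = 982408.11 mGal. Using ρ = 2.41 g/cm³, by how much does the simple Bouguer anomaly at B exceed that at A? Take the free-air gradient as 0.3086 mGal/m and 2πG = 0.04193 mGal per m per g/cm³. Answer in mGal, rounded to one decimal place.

Δg_SB(A) = 982171.05 − 982408.11 + 0.3086×897.9 − 0.04193×2.41×897.9 = -50.70 mGal
Δg_SB(B) = 981928.55 − 982408.11 + 0.3086×2061.0 − 0.04193×2.41×2061.0 = -51.80 mGal
Difference = -51.80 − (-50.70) = -1.10 mGal

-1.1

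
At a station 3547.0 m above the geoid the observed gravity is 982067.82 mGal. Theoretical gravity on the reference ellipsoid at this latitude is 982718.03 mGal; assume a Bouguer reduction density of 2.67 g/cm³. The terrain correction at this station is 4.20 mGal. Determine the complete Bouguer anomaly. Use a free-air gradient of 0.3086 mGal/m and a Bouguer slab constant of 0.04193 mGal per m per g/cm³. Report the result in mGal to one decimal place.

51.5

Free-air correction = 0.3086 × 3547.0 = 1094.60 mGal
Free-air anomaly = 982067.82 − 982718.03 + (1094.60) = 444.39 mGal
Bouguer slab correction = 0.04193 × 2.67 × 3547.0 = 397.10 mGal
Simple Bouguer anomaly = 444.39 − (397.10) = 47.29 mGal
Complete Bouguer anomaly = 47.29 + 4.20 = 51.49 mGal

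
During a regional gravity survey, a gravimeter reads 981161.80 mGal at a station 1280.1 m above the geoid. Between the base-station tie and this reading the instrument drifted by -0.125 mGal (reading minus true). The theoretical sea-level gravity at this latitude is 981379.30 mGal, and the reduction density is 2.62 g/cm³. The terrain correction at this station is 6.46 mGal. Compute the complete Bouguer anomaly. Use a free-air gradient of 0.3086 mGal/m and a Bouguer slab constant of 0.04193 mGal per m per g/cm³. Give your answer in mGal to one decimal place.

43.5

Drift-corrected reading = 981161.80 − (-0.125) = 981161.925 mGal
Free-air correction = 0.3086 × 1280.1 = 395.04 mGal
Free-air anomaly = 981161.925 − 981379.30 + (395.04) = 177.665 mGal
Bouguer slab correction = 0.04193 × 2.62 × 1280.1 = 140.63 mGal
Simple Bouguer anomaly = 177.665 − (140.63) = 37.035 mGal
Complete Bouguer anomaly = 37.035 + 6.46 = 43.495 mGal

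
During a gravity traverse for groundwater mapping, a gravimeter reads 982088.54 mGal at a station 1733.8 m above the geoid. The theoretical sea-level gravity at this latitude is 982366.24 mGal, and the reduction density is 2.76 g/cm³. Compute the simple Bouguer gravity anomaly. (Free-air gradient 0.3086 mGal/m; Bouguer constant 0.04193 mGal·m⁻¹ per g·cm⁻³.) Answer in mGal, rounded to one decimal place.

Free-air correction = 0.3086 × 1733.8 = 535.05 mGal
Free-air anomaly = 982088.54 − 982366.24 + (535.05) = 257.35 mGal
Bouguer slab correction = 0.04193 × 2.76 × 1733.8 = 200.65 mGal
Simple Bouguer anomaly = 257.35 − (200.65) = 56.70 mGal

56.7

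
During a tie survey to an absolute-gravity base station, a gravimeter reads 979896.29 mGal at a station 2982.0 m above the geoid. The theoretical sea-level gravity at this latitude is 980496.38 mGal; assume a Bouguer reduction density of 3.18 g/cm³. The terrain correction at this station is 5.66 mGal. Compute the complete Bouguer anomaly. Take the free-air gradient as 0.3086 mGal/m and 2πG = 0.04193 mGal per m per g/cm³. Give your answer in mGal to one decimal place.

Free-air correction = 0.3086 × 2982.0 = 920.25 mGal
Free-air anomaly = 979896.29 − 980496.38 + (920.25) = 320.16 mGal
Bouguer slab correction = 0.04193 × 3.18 × 2982.0 = 397.61 mGal
Simple Bouguer anomaly = 320.16 − (397.61) = -77.45 mGal
Complete Bouguer anomaly = -77.45 + 5.66 = -71.79 mGal

-71.8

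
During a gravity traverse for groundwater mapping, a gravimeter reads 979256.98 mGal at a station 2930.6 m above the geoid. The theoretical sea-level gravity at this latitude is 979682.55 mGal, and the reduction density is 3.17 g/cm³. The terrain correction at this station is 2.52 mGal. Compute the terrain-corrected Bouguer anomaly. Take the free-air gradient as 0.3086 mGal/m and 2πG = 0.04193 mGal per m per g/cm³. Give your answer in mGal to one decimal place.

Free-air correction = 0.3086 × 2930.6 = 904.38 mGal
Free-air anomaly = 979256.98 − 979682.55 + (904.38) = 478.81 mGal
Bouguer slab correction = 0.04193 × 3.17 × 2930.6 = 389.53 mGal
Simple Bouguer anomaly = 478.81 − (389.53) = 89.28 mGal
Complete Bouguer anomaly = 89.28 + 2.52 = 91.80 mGal

91.8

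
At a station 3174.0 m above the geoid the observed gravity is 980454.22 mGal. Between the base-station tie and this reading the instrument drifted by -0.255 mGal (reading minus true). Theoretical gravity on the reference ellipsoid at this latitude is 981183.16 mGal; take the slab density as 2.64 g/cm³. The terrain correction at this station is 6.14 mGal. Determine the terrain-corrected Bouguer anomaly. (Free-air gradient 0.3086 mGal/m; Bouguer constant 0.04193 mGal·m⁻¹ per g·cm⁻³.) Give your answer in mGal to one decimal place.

Drift-corrected reading = 980454.22 − (-0.255) = 980454.475 mGal
Free-air correction = 0.3086 × 3174.0 = 979.50 mGal
Free-air anomaly = 980454.475 − 981183.16 + (979.50) = 250.815 mGal
Bouguer slab correction = 0.04193 × 2.64 × 3174.0 = 351.35 mGal
Simple Bouguer anomaly = 250.815 − (351.35) = -100.535 mGal
Complete Bouguer anomaly = -100.535 + 6.14 = -94.395 mGal

-94.4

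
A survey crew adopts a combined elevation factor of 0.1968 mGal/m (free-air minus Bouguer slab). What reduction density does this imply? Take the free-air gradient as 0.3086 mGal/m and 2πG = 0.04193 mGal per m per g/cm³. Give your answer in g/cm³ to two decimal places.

2.67

0.1968 = 0.3086 − 0.04193 × ρ
ρ = (0.3086 − 0.1968) / 0.04193 = 2.67 g/cm³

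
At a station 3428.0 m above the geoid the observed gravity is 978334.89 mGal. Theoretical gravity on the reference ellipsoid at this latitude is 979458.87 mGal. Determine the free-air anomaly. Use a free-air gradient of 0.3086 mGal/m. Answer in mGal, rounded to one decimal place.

Free-air correction = 0.3086 × 3428.0 = 1057.88 mGal
Free-air anomaly = 978334.89 − 979458.87 + (1057.88) = -66.10 mGal

-66.1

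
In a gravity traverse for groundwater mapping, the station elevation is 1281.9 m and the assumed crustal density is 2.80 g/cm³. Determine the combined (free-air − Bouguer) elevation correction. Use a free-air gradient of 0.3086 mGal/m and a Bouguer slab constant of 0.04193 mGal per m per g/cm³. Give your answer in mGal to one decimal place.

245.1

Combined gradient = 0.3086 − 0.04193 × 2.80 = 0.1911960 mGal/m
Combined elevation correction = 0.1911960 × 1281.9 = 245.1 mGal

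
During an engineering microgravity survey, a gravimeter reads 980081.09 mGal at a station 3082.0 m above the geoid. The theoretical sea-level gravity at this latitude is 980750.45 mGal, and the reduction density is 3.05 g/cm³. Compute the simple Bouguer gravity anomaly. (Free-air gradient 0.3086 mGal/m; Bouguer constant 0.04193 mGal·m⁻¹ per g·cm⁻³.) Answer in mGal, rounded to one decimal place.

-112.4

Free-air correction = 0.3086 × 3082.0 = 951.11 mGal
Free-air anomaly = 980081.09 − 980750.45 + (951.11) = 281.75 mGal
Bouguer slab correction = 0.04193 × 3.05 × 3082.0 = 394.15 mGal
Simple Bouguer anomaly = 281.75 − (394.15) = -112.40 mGal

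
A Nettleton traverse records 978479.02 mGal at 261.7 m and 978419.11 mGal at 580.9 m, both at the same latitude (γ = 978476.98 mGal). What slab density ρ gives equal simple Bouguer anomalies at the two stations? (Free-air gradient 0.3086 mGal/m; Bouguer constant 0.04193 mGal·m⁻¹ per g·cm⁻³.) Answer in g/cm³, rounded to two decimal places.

Δg_obs = 978419.11 − 978479.02 = -59.91 mGal over Δh = 580.9 − 261.7 = 319.2 m
Equal Bouguer anomalies ⇒ Δg_obs + (0.3086 − 0.04193ρ)·Δh = 0
0.3086 − 0.04193ρ = −Δg_obs/Δh = 0.18769
ρ = (0.3086 − 0.18769) / 0.04193 = 2.88 g/cm³

2.88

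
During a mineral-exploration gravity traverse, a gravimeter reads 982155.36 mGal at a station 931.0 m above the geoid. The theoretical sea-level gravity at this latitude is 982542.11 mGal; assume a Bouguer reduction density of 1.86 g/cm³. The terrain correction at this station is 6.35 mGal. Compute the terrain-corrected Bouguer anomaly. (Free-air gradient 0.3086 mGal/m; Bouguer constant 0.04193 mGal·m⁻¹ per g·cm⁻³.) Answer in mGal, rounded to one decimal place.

Free-air correction = 0.3086 × 931.0 = 287.31 mGal
Free-air anomaly = 982155.36 − 982542.11 + (287.31) = -99.44 mGal
Bouguer slab correction = 0.04193 × 1.86 × 931.0 = 72.61 mGal
Simple Bouguer anomaly = -99.44 − (72.61) = -172.05 mGal
Complete Bouguer anomaly = -172.05 + 6.35 = -165.70 mGal

-165.7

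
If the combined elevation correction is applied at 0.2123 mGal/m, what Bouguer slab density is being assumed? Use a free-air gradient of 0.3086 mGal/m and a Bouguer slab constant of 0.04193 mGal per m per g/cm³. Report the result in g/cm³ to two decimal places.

0.2123 = 0.3086 − 0.04193 × ρ
ρ = (0.3086 − 0.2123) / 0.04193 = 2.30 g/cm³

2.30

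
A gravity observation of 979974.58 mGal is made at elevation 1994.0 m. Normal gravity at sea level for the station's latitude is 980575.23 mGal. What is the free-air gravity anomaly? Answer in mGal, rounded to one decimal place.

14.7

Free-air correction = 0.3086 × 1994.0 = 615.35 mGal
Free-air anomaly = 979974.58 − 980575.23 + (615.35) = 14.70 mGal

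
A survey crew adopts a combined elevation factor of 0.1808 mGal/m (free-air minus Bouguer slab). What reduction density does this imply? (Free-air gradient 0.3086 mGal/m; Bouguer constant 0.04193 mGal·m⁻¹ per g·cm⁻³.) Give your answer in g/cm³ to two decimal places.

3.05

0.1808 = 0.3086 − 0.04193 × ρ
ρ = (0.3086 − 0.1808) / 0.04193 = 3.05 g/cm³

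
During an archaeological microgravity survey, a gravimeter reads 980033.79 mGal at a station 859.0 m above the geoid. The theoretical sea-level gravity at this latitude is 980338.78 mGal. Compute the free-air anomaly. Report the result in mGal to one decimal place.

Free-air correction = 0.3086 × 859.0 = 265.09 mGal
Free-air anomaly = 980033.79 − 980338.78 + (265.09) = -39.90 mGal

-39.9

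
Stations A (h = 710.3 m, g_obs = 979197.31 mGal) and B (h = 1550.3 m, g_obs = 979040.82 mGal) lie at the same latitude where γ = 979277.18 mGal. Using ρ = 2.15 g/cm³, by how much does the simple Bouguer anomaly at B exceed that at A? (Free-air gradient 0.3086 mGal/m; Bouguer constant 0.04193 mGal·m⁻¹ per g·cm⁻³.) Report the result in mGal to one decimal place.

Δg_SB(A) = 979197.31 − 979277.18 + 0.3086×710.3 − 0.04193×2.15×710.3 = 75.30 mGal
Δg_SB(B) = 979040.82 − 979277.18 + 0.3086×1550.3 − 0.04193×2.15×1550.3 = 102.30 mGal
Difference = 102.30 − (75.30) = 27.00 mGal

27.0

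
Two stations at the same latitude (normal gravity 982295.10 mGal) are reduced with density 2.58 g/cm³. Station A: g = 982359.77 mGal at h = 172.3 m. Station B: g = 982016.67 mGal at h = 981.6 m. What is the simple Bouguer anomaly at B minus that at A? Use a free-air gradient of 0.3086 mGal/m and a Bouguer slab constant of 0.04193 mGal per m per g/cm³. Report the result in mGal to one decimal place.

Δg_SB(A) = 982359.77 − 982295.10 + 0.3086×172.3 − 0.04193×2.58×172.3 = 99.20 mGal
Δg_SB(B) = 982016.67 − 982295.10 + 0.3086×981.6 − 0.04193×2.58×981.6 = -81.70 mGal
Difference = -81.70 − (99.20) = -180.90 mGal

-180.9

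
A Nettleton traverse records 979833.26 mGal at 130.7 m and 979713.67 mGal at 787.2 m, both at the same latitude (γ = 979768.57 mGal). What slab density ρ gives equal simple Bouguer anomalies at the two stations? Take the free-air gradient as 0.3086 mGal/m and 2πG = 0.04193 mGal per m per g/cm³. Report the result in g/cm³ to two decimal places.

Δg_obs = 979713.67 − 979833.26 = -119.59 mGal over Δh = 787.2 − 130.7 = 656.5 m
Equal Bouguer anomalies ⇒ Δg_obs + (0.3086 − 0.04193ρ)·Δh = 0
0.3086 − 0.04193ρ = −Δg_obs/Δh = 0.18216
ρ = (0.3086 − 0.18216) / 0.04193 = 3.02 g/cm³

3.02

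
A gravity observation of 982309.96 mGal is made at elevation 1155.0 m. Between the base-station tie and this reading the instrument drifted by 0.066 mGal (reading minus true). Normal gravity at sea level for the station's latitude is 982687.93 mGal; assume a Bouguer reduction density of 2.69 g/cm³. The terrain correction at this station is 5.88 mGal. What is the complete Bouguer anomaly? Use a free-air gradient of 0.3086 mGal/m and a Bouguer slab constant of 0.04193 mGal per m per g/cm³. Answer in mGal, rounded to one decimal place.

-146.0

Drift-corrected reading = 982309.96 − (0.066) = 982309.894 mGal
Free-air correction = 0.3086 × 1155.0 = 356.43 mGal
Free-air anomaly = 982309.894 − 982687.93 + (356.43) = -21.606 mGal
Bouguer slab correction = 0.04193 × 2.69 × 1155.0 = 130.27 mGal
Simple Bouguer anomaly = -21.606 − (130.27) = -151.876 mGal
Complete Bouguer anomaly = -151.876 + 5.88 = -145.996 mGal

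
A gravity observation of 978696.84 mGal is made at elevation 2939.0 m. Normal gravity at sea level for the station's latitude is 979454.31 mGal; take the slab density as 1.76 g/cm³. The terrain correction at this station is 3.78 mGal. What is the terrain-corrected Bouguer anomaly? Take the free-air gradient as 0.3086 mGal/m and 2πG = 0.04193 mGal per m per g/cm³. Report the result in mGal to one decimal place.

-63.6

Free-air correction = 0.3086 × 2939.0 = 906.98 mGal
Free-air anomaly = 978696.84 − 979454.31 + (906.98) = 149.51 mGal
Bouguer slab correction = 0.04193 × 1.76 × 2939.0 = 216.89 mGal
Simple Bouguer anomaly = 149.51 − (216.89) = -67.38 mGal
Complete Bouguer anomaly = -67.38 + 3.78 = -63.60 mGal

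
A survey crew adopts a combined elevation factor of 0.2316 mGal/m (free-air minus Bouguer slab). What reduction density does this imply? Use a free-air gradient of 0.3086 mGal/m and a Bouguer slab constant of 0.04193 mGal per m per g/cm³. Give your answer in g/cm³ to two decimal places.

0.2316 = 0.3086 − 0.04193 × ρ
ρ = (0.3086 − 0.2316) / 0.04193 = 1.84 g/cm³

1.84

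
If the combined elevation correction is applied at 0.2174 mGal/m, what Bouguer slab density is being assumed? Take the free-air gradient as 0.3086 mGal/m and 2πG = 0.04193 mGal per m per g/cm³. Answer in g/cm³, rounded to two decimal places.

2.18

0.2174 = 0.3086 − 0.04193 × ρ
ρ = (0.3086 − 0.2174) / 0.04193 = 2.18 g/cm³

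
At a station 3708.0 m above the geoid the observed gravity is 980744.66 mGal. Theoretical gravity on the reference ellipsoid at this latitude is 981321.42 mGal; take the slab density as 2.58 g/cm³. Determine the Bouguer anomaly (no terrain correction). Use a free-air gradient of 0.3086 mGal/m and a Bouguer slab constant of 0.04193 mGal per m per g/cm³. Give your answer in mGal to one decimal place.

166.4

Free-air correction = 0.3086 × 3708.0 = 1144.29 mGal
Free-air anomaly = 980744.66 − 981321.42 + (1144.29) = 567.53 mGal
Bouguer slab correction = 0.04193 × 2.58 × 3708.0 = 401.13 mGal
Simple Bouguer anomaly = 567.53 − (401.13) = 166.40 mGal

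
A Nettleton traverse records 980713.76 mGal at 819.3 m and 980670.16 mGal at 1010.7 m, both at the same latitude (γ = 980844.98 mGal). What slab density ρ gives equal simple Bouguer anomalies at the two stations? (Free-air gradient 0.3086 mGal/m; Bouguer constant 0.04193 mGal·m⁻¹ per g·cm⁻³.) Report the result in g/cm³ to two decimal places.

Δg_obs = 980670.16 − 980713.76 = -43.60 mGal over Δh = 1010.7 − 819.3 = 191.4 m
Equal Bouguer anomalies ⇒ Δg_obs + (0.3086 − 0.04193ρ)·Δh = 0
0.3086 − 0.04193ρ = −Δg_obs/Δh = 0.22780
ρ = (0.3086 − 0.22780) / 0.04193 = 1.93 g/cm³

1.93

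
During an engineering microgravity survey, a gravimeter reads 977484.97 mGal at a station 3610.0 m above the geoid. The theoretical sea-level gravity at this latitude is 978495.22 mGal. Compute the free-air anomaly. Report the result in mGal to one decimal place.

103.8

Free-air correction = 0.3086 × 3610.0 = 1114.05 mGal
Free-air anomaly = 977484.97 − 978495.22 + (1114.05) = 103.80 mGal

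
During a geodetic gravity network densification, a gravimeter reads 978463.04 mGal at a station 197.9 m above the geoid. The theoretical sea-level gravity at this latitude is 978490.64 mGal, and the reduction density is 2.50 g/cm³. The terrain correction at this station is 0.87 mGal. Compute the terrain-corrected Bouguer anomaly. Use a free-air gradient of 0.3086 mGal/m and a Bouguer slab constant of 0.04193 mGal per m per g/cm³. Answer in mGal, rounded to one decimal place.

Free-air correction = 0.3086 × 197.9 = 61.07 mGal
Free-air anomaly = 978463.04 − 978490.64 + (61.07) = 33.47 mGal
Bouguer slab correction = 0.04193 × 2.50 × 197.9 = 20.74 mGal
Simple Bouguer anomaly = 33.47 − (20.74) = 12.73 mGal
Complete Bouguer anomaly = 12.73 + 0.87 = 13.60 mGal

13.6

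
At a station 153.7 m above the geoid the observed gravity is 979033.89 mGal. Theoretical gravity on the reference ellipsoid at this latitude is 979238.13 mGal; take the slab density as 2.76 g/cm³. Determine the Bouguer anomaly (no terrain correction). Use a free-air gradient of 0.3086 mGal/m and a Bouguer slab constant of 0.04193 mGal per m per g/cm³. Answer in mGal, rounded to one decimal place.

Free-air correction = 0.3086 × 153.7 = 47.43 mGal
Free-air anomaly = 979033.89 − 979238.13 + (47.43) = -156.81 mGal
Bouguer slab correction = 0.04193 × 2.76 × 153.7 = 17.79 mGal
Simple Bouguer anomaly = -156.81 − (17.79) = -174.60 mGal

-174.6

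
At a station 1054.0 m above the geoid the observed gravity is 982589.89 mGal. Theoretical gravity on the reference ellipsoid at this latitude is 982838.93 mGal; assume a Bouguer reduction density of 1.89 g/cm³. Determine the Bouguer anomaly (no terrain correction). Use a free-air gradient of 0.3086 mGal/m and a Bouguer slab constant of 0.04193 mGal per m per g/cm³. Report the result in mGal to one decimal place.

-7.3

Free-air correction = 0.3086 × 1054.0 = 325.26 mGal
Free-air anomaly = 982589.89 − 982838.93 + (325.26) = 76.22 mGal
Bouguer slab correction = 0.04193 × 1.89 × 1054.0 = 83.53 mGal
Simple Bouguer anomaly = 76.22 − (83.53) = -7.31 mGal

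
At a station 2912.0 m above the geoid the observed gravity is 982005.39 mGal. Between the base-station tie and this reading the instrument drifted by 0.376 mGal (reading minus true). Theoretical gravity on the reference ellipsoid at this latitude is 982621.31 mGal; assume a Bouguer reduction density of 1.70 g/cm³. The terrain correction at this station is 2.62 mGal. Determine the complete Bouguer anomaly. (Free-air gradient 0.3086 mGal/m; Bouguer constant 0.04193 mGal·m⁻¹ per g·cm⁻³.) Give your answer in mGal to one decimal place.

Drift-corrected reading = 982005.39 − (0.376) = 982005.014 mGal
Free-air correction = 0.3086 × 2912.0 = 898.64 mGal
Free-air anomaly = 982005.014 − 982621.31 + (898.64) = 282.344 mGal
Bouguer slab correction = 0.04193 × 1.70 × 2912.0 = 207.57 mGal
Simple Bouguer anomaly = 282.344 − (207.57) = 74.774 mGal
Complete Bouguer anomaly = 74.774 + 2.62 = 77.394 mGal

77.4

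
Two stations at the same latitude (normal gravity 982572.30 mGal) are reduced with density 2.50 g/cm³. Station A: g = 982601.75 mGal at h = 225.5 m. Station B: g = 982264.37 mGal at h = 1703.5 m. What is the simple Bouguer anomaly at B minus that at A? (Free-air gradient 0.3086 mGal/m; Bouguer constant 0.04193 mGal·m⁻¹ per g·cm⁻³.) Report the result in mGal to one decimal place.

-36.2

Δg_SB(A) = 982601.75 − 982572.30 + 0.3086×225.5 − 0.04193×2.50×225.5 = 75.40 mGal
Δg_SB(B) = 982264.37 − 982572.30 + 0.3086×1703.5 − 0.04193×2.50×1703.5 = 39.20 mGal
Difference = 39.20 − (75.40) = -36.20 mGal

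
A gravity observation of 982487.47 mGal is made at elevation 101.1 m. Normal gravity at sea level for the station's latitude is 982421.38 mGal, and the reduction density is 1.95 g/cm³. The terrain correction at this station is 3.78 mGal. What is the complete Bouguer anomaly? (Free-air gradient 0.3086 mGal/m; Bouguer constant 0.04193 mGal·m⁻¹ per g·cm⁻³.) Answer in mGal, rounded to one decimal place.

92.8

Free-air correction = 0.3086 × 101.1 = 31.20 mGal
Free-air anomaly = 982487.47 − 982421.38 + (31.20) = 97.29 mGal
Bouguer slab correction = 0.04193 × 1.95 × 101.1 = 8.27 mGal
Simple Bouguer anomaly = 97.29 − (8.27) = 89.02 mGal
Complete Bouguer anomaly = 89.02 + 3.78 = 92.80 mGal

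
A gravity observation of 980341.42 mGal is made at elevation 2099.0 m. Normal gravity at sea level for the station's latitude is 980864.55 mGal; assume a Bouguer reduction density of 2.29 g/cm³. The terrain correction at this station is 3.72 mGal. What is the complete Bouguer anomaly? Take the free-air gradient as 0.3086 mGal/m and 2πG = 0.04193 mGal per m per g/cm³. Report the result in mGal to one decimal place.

Free-air correction = 0.3086 × 2099.0 = 647.75 mGal
Free-air anomaly = 980341.42 − 980864.55 + (647.75) = 124.62 mGal
Bouguer slab correction = 0.04193 × 2.29 × 2099.0 = 201.55 mGal
Simple Bouguer anomaly = 124.62 − (201.55) = -76.93 mGal
Complete Bouguer anomaly = -76.93 + 3.72 = -73.21 mGal

-73.2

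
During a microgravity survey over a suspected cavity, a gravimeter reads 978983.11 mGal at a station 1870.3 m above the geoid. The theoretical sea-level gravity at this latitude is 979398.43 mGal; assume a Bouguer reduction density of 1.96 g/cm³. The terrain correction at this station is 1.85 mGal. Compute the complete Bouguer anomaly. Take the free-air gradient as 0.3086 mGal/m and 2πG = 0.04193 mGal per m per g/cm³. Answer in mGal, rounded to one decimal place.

10.0

Free-air correction = 0.3086 × 1870.3 = 577.17 mGal
Free-air anomaly = 978983.11 − 979398.43 + (577.17) = 161.85 mGal
Bouguer slab correction = 0.04193 × 1.96 × 1870.3 = 153.71 mGal
Simple Bouguer anomaly = 161.85 − (153.71) = 8.14 mGal
Complete Bouguer anomaly = 8.14 + 1.85 = 9.99 mGal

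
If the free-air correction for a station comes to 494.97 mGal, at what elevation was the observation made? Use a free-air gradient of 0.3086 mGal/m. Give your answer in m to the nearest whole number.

1604

h = 494.97 / 0.3086 = 1603.92 m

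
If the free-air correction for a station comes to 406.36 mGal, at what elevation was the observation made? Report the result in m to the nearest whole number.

1317

h = 406.36 / 0.3086 = 1316.79 m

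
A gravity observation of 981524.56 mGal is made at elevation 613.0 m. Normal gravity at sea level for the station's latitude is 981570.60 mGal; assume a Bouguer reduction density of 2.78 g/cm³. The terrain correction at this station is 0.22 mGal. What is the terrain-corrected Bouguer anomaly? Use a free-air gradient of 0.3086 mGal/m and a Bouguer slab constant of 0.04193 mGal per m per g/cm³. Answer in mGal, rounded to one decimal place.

71.9

Free-air correction = 0.3086 × 613.0 = 189.17 mGal
Free-air anomaly = 981524.56 − 981570.60 + (189.17) = 143.13 mGal
Bouguer slab correction = 0.04193 × 2.78 × 613.0 = 71.45 mGal
Simple Bouguer anomaly = 143.13 − (71.45) = 71.68 mGal
Complete Bouguer anomaly = 71.68 + 0.22 = 71.90 mGal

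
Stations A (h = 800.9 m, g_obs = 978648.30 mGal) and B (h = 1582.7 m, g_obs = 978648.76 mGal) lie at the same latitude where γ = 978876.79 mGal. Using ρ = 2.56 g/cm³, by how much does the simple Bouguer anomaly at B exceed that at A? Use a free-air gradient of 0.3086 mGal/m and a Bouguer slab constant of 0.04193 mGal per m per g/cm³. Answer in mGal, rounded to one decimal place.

Δg_SB(A) = 978648.30 − 978876.79 + 0.3086×800.9 − 0.04193×2.56×800.9 = -67.30 mGal
Δg_SB(B) = 978648.76 − 978876.79 + 0.3086×1582.7 − 0.04193×2.56×1582.7 = 90.50 mGal
Difference = 90.50 − (-67.30) = 157.80 mGal

157.8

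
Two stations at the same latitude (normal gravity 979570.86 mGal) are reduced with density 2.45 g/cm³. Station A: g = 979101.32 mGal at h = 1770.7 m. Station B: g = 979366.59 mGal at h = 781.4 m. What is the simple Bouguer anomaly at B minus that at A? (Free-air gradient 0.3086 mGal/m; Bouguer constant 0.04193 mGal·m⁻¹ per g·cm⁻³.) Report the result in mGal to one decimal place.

Δg_SB(A) = 979101.32 − 979570.86 + 0.3086×1770.7 − 0.04193×2.45×1770.7 = -105.00 mGal
Δg_SB(B) = 979366.59 − 979570.86 + 0.3086×781.4 − 0.04193×2.45×781.4 = -43.40 mGal
Difference = -43.40 − (-105.00) = 61.60 mGal

61.6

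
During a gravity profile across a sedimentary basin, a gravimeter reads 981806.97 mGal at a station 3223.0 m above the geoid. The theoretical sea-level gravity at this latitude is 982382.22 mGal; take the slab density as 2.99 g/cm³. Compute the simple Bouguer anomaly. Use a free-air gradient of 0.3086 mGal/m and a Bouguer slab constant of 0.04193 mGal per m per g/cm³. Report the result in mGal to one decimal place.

Free-air correction = 0.3086 × 3223.0 = 994.62 mGal
Free-air anomaly = 981806.97 − 982382.22 + (994.62) = 419.37 mGal
Bouguer slab correction = 0.04193 × 2.99 × 3223.0 = 404.07 mGal
Simple Bouguer anomaly = 419.37 − (404.07) = 15.30 mGal

15.3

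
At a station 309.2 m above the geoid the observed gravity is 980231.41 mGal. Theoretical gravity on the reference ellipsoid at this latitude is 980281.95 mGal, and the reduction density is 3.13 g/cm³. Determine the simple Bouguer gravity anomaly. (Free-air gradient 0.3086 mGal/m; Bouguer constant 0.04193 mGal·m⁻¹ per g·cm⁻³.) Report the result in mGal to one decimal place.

Free-air correction = 0.3086 × 309.2 = 95.42 mGal
Free-air anomaly = 980231.41 − 980281.95 + (95.42) = 44.88 mGal
Bouguer slab correction = 0.04193 × 3.13 × 309.2 = 40.58 mGal
Simple Bouguer anomaly = 44.88 − (40.58) = 4.30 mGal

4.3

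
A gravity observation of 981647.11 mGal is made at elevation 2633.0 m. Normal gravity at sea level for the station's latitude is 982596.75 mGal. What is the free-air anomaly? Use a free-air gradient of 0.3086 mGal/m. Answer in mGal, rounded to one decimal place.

-137.1

Free-air correction = 0.3086 × 2633.0 = 812.54 mGal
Free-air anomaly = 981647.11 − 982596.75 + (812.54) = -137.10 mGal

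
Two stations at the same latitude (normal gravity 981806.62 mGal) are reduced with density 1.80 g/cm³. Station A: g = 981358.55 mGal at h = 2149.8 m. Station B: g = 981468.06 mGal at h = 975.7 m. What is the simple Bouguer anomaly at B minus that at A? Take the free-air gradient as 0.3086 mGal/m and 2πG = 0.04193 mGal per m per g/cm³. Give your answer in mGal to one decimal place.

Δg_SB(A) = 981358.55 − 981806.62 + 0.3086×2149.8 − 0.04193×1.80×2149.8 = 53.10 mGal
Δg_SB(B) = 981468.06 − 981806.62 + 0.3086×975.7 − 0.04193×1.80×975.7 = -111.10 mGal
Difference = -111.10 − (53.10) = -164.20 mGal

-164.2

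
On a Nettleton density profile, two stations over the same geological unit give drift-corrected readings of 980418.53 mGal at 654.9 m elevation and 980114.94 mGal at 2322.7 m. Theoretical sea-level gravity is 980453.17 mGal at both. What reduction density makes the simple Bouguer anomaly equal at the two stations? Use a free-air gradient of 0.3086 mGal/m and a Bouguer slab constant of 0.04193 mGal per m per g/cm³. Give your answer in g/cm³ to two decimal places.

Δg_obs = 980114.94 − 980418.53 = -303.59 mGal over Δh = 2322.7 − 654.9 = 1667.8 m
Equal Bouguer anomalies ⇒ Δg_obs + (0.3086 − 0.04193ρ)·Δh = 0
0.3086 − 0.04193ρ = −Δg_obs/Δh = 0.18203
ρ = (0.3086 − 0.18203) / 0.04193 = 3.02 g/cm³

3.02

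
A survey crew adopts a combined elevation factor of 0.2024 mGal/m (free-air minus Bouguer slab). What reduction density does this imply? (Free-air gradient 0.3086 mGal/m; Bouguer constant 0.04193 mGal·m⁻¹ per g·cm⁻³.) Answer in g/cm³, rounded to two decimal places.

2.53

0.2024 = 0.3086 − 0.04193 × ρ
ρ = (0.3086 − 0.2024) / 0.04193 = 2.53 g/cm³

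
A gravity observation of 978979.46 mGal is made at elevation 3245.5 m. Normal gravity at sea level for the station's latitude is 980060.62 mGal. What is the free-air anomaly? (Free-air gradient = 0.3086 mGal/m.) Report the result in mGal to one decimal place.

Free-air correction = 0.3086 × 3245.5 = 1001.56 mGal
Free-air anomaly = 978979.46 − 980060.62 + (1001.56) = -79.60 mGal

-79.6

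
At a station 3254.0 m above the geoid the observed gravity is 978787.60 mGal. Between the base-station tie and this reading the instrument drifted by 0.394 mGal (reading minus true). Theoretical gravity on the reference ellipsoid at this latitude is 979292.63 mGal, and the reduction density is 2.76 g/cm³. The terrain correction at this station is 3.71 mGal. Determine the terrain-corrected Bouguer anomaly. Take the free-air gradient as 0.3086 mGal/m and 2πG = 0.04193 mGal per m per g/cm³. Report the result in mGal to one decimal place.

Drift-corrected reading = 978787.60 − (0.394) = 978787.206 mGal
Free-air correction = 0.3086 × 3254.0 = 1004.18 mGal
Free-air anomaly = 978787.206 − 979292.63 + (1004.18) = 498.756 mGal
Bouguer slab correction = 0.04193 × 2.76 × 3254.0 = 376.58 mGal
Simple Bouguer anomaly = 498.756 − (376.58) = 122.176 mGal
Complete Bouguer anomaly = 122.176 + 3.71 = 125.886 mGal

125.9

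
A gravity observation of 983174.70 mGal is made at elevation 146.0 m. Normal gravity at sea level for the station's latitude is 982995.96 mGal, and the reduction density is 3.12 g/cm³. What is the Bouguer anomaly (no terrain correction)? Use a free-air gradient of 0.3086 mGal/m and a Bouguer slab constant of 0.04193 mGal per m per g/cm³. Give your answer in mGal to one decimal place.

Free-air correction = 0.3086 × 146.0 = 45.06 mGal
Free-air anomaly = 983174.70 − 982995.96 + (45.06) = 223.80 mGal
Bouguer slab correction = 0.04193 × 3.12 × 146.0 = 19.10 mGal
Simple Bouguer anomaly = 223.80 − (19.10) = 204.70 mGal

204.7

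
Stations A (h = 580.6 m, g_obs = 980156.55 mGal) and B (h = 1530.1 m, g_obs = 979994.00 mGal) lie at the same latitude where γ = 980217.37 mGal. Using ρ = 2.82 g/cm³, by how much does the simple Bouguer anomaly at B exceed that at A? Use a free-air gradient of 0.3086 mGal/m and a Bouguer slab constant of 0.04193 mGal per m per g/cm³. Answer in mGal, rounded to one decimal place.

Δg_SB(A) = 980156.55 − 980217.37 + 0.3086×580.6 − 0.04193×2.82×580.6 = 49.70 mGal
Δg_SB(B) = 979994.00 − 980217.37 + 0.3086×1530.1 − 0.04193×2.82×1530.1 = 67.90 mGal
Difference = 67.90 − (49.70) = 18.20 mGal

18.2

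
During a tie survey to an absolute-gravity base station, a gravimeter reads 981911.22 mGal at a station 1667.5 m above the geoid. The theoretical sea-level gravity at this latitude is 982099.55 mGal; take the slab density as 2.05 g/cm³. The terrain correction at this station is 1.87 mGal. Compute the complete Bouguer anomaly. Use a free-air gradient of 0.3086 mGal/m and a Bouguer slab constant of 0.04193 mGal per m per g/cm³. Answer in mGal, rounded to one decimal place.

Free-air correction = 0.3086 × 1667.5 = 514.59 mGal
Free-air anomaly = 981911.22 − 982099.55 + (514.59) = 326.26 mGal
Bouguer slab correction = 0.04193 × 2.05 × 1667.5 = 143.33 mGal
Simple Bouguer anomaly = 326.26 − (143.33) = 182.93 mGal
Complete Bouguer anomaly = 182.93 + 1.87 = 184.80 mGal

184.8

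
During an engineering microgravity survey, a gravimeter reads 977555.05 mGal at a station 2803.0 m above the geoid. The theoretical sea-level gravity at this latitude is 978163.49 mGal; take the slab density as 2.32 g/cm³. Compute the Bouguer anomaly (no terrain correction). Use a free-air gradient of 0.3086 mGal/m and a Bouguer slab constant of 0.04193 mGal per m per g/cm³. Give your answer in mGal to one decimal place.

Free-air correction = 0.3086 × 2803.0 = 865.01 mGal
Free-air anomaly = 977555.05 − 978163.49 + (865.01) = 256.57 mGal
Bouguer slab correction = 0.04193 × 2.32 × 2803.0 = 272.67 mGal
Simple Bouguer anomaly = 256.57 − (272.67) = -16.10 mGal

-16.1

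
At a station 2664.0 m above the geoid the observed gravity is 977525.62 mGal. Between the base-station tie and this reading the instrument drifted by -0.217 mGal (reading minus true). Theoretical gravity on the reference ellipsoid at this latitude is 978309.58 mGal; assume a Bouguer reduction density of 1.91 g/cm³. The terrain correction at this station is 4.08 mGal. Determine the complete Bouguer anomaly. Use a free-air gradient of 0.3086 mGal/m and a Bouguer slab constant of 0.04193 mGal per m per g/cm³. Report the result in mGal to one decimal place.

-170.9

Drift-corrected reading = 977525.62 − (-0.217) = 977525.837 mGal
Free-air correction = 0.3086 × 2664.0 = 822.11 mGal
Free-air anomaly = 977525.837 − 978309.58 + (822.11) = 38.367 mGal
Bouguer slab correction = 0.04193 × 1.91 × 2664.0 = 213.35 mGal
Simple Bouguer anomaly = 38.367 − (213.35) = -174.983 mGal
Complete Bouguer anomaly = -174.983 + 4.08 = -170.903 mGal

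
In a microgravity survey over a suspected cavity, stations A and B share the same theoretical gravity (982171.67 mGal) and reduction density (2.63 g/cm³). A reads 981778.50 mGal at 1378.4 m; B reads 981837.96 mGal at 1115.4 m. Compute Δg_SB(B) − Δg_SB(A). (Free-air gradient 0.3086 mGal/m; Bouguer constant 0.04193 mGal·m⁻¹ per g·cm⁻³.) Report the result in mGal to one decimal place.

Δg_SB(A) = 981778.50 − 982171.67 + 0.3086×1378.4 − 0.04193×2.63×1378.4 = -119.80 mGal
Δg_SB(B) = 981837.96 − 982171.67 + 0.3086×1115.4 − 0.04193×2.63×1115.4 = -112.50 mGal
Difference = -112.50 − (-119.80) = 7.30 mGal

7.3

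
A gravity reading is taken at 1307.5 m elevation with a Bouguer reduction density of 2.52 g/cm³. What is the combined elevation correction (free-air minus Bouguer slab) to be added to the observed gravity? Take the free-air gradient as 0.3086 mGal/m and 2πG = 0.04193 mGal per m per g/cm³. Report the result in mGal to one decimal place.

Combined gradient = 0.3086 − 0.04193 × 2.52 = 0.2029364 mGal/m
Combined elevation correction = 0.2029364 × 1307.5 = 265.3 mGal

265.3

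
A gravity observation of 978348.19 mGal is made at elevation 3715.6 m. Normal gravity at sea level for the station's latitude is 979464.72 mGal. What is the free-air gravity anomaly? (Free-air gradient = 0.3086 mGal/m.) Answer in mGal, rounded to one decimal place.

Free-air correction = 0.3086 × 3715.6 = 1146.63 mGal
Free-air anomaly = 978348.19 − 979464.72 + (1146.63) = 30.10 mGal

30.1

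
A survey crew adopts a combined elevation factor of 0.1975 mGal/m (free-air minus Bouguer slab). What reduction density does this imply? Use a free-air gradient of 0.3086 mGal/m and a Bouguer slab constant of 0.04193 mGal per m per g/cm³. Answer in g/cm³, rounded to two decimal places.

2.65

0.1975 = 0.3086 − 0.04193 × ρ
ρ = (0.3086 − 0.1975) / 0.04193 = 2.65 g/cm³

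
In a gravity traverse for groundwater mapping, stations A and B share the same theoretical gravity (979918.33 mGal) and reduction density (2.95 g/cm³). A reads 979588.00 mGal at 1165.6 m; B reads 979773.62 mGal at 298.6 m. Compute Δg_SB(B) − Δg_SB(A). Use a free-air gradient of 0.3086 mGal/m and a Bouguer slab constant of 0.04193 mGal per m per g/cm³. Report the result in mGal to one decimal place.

25.3

Δg_SB(A) = 979588.00 − 979918.33 + 0.3086×1165.6 − 0.04193×2.95×1165.6 = -114.80 mGal
Δg_SB(B) = 979773.62 − 979918.33 + 0.3086×298.6 − 0.04193×2.95×298.6 = -89.50 mGal
Difference = -89.50 − (-114.80) = 25.30 mGal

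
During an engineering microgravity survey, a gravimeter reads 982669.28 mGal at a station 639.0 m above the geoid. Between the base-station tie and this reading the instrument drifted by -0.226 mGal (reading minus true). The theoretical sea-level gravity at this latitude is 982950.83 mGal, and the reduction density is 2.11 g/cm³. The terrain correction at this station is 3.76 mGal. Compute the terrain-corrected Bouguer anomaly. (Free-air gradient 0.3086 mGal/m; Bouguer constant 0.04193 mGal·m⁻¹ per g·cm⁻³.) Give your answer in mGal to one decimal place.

-136.9

Drift-corrected reading = 982669.28 − (-0.226) = 982669.506 mGal
Free-air correction = 0.3086 × 639.0 = 197.20 mGal
Free-air anomaly = 982669.506 − 982950.83 + (197.20) = -84.124 mGal
Bouguer slab correction = 0.04193 × 2.11 × 639.0 = 56.53 mGal
Simple Bouguer anomaly = -84.124 − (56.53) = -140.654 mGal
Complete Bouguer anomaly = -140.654 + 3.76 = -136.894 mGal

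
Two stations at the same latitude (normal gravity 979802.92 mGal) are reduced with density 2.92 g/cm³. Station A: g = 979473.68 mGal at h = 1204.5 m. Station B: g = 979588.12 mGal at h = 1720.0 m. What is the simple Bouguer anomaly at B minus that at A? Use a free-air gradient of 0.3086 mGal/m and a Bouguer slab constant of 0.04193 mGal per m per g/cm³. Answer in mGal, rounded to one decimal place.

210.4

Δg_SB(A) = 979473.68 − 979802.92 + 0.3086×1204.5 − 0.04193×2.92×1204.5 = -105.00 mGal
Δg_SB(B) = 979588.12 − 979802.92 + 0.3086×1720.0 − 0.04193×2.92×1720.0 = 105.40 mGal
Difference = 105.40 − (-105.00) = 210.40 mGal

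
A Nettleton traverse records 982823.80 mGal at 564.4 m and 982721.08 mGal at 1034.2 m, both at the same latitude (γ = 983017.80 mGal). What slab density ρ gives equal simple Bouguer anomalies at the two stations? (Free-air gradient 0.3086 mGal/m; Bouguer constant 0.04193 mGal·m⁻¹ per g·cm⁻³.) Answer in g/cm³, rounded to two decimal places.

2.15

Δg_obs = 982721.08 − 982823.80 = -102.72 mGal over Δh = 1034.2 − 564.4 = 469.8 m
Equal Bouguer anomalies ⇒ Δg_obs + (0.3086 − 0.04193ρ)·Δh = 0
0.3086 − 0.04193ρ = −Δg_obs/Δh = 0.21865
ρ = (0.3086 − 0.21865) / 0.04193 = 2.15 g/cm³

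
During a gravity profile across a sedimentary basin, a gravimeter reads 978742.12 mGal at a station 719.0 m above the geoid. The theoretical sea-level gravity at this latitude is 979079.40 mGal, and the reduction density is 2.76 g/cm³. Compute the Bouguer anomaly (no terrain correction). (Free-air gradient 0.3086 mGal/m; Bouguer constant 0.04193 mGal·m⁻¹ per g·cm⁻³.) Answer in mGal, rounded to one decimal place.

Free-air correction = 0.3086 × 719.0 = 221.88 mGal
Free-air anomaly = 978742.12 − 979079.40 + (221.88) = -115.40 mGal
Bouguer slab correction = 0.04193 × 2.76 × 719.0 = 83.21 mGal
Simple Bouguer anomaly = -115.40 − (83.21) = -198.61 mGal

-198.6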